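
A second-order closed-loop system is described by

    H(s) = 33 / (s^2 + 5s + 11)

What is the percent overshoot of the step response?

Comparing s^2 + 5s + 11 to s^2 + 2ζωₙs + ωₙ²: ωₙ = √11 ≈ 3.317 rad/s and ζ = 5/(2·√11) ≈ 0.7538.
%OS = 100·exp(−πζ/√(1−ζ²)) = 100·exp(−π·0.7538/√(1−0.7538²)) ≈ 2.72%.

%OS ≈ 2.72%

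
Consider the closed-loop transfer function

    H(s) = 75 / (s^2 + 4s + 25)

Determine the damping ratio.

ζ = 0.4

Compare the denominator to the standard form s^2 + 2ζωₙs + ωₙ².
ωₙ² = 25, so ωₙ = 5 rad/s.
2ζωₙ = 4, so ζ = 4/(2·5) = 0.4.
With ζ = 0.4 the response is underdamped.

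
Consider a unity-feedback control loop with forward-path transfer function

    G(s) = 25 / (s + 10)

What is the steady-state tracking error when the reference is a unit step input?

G(s) has no poles at the origin.
This is a Type 0 system. Kp = lim_{s→0} G(s) = 25/10 = 5/2.
e_ss = 1/(1 + Kp) = 1/(1 + 5/2) = 2/7 ≈ 0.2857.

e_ss = 0.2857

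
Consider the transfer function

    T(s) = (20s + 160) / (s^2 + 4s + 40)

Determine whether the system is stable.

stable

The denominator s^2 + 4s + 40 factors as (s^2 + 4s + 40), giving poles at s = -2 ± 6j.
Since all poles lie strictly in the left half-plane, the system is stable.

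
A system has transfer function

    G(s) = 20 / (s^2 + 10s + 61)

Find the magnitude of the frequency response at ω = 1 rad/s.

|G(j1)| ≈ 0.3288

Substitute s = j1: numerator = 20, denominator = 60 + j10.
|G(j1)| = |20| / |60 + j10| = 20 / 60.828 ≈ 0.3288.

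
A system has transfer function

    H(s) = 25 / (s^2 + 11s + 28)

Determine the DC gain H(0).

Set s = 0: H(0) = (25) / (28) = 25/28.

H(0) = 25/28 ≈ 0.8929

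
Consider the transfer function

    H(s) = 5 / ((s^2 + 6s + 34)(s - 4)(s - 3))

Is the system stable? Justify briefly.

The poles can be read from the denominator factors: s = -3 ± 5j, 4, 3.
Since the pole(s) at s = 4, 3 lie in the right half-plane, the system is unstable.

unstable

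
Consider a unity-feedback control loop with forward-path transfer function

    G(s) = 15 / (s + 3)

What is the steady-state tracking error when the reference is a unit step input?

e_ss = 0.1667

G(s) has no poles at the origin.
This is a Type 0 system. Kp = lim_{s→0} G(s) = 15/3 = 5.
e_ss = 1/(1 + Kp) = 1/(1 + 5) = 1/6 ≈ 0.1667.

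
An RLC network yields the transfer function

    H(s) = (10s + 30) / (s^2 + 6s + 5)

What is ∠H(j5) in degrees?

∠H(j5) ≈ -64.65°

At s = j5: numerator = 30 + j50, denominator = -20 + j30.
∠H = ∠num − ∠den = 59.036° − (123.69°) = -64.65°.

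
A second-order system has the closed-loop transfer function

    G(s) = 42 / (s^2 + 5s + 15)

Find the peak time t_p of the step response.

t_p ≈ 1.062 s

Comparing s^2 + 5s + 15 to s^2 + 2ζωₙs + ωₙ²: ωₙ = √15 ≈ 3.873 rad/s and ζ = 5/(2·√15) ≈ 0.6455.
ζωₙ = 5/2 = 2.5, so ω_d = ωₙ√(1−ζ²) = √(ωₙ² − (ζωₙ)²) = √(15 − 2.5²) = √8.75 ≈ 2.958 rad/s.
t_p = π/ω_d = π/2.958 ≈ 1.062 s.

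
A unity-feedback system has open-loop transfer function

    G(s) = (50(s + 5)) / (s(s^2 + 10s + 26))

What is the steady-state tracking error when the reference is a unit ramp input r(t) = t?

e_ss = 0.1040

G(s) has one pole at the origin.
This is a Type 1 system. Kv = lim_{s→0} s·G(s) = 250/26 = 125/13.
e_ss = 1/Kv = 1/(125/13) = 13/125 ≈ 0.1040.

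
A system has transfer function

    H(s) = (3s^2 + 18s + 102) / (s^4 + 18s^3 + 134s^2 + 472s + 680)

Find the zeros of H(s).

s = -3 ± 5j

Set the numerator to zero: 3s^2 + 18s + 102 = 0, i.e. 3·(s^2 + 6s + 34) = 0.
Factoring: (s^2 + 6s + 34) = 0.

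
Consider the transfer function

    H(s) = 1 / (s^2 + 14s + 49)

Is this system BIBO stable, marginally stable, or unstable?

The denominator s^2 + 14s + 49 factors as (s + 7)^2, giving poles at s = -7, -7.
Since all poles lie strictly in the left half-plane, the system is stable.

stable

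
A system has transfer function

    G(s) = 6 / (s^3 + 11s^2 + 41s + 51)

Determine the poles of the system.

The poles are the roots of the denominator s^3 + 11s^2 + 41s + 51 = 0.
Trying s = -3: the polynomial evaluates to 0, so (s + 3) is a factor.
Dividing out leaves s^2 + 8s + 17 = 0.
The quadratic formula then gives s = -4 ± 1j.

s = -4 ± j, -3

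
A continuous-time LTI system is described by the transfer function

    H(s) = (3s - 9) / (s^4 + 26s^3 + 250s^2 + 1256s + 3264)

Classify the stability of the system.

stable

The denominator s^4 + 26s^3 + 250s^2 + 1256s + 3264 factors as (s + 8)(s^2 + 6s + 34)(s + 12), giving poles at s = -8, -3 ± 5j, -12.
Since all poles lie strictly in the left half-plane, the system is stable.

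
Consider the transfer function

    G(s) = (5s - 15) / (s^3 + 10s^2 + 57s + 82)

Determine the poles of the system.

The poles are the roots of the denominator s^3 + 10s^2 + 57s + 82 = 0.
Trying s = -2: the polynomial evaluates to 0, so (s + 2) is a factor.
Dividing out leaves s^2 + 8s + 41 = 0.
The quadratic formula then gives s = -4 ± 5j.

s = -4 + 5j, -4 - 5j, -2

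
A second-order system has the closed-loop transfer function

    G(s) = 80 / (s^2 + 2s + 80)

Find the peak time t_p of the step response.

Comparing s^2 + 2s + 80 to s^2 + 2ζωₙs + ωₙ²: ωₙ = √80 ≈ 8.944 rad/s and ζ = 2/(2·√80) ≈ 0.1118.
ζωₙ = 2/2 = 1, so ω_d = ωₙ√(1−ζ²) = √(ωₙ² − (ζωₙ)²) = √(80 − 1²) = √79 ≈ 8.888 rad/s.
t_p = π/ω_d = π/8.888 ≈ 0.3535 s.

t_p ≈ 0.3535 s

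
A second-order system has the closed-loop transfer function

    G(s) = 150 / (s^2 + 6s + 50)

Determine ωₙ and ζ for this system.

ωₙ ≈ 7.071 rad/s, ζ ≈ 0.4243

Compare the denominator to the standard form s^2 + 2ζωₙs + ωₙ².
ωₙ² = 50, so ωₙ = √50 ≈ 7.071 rad/s.
2ζωₙ = 6, so ζ = 6/(2·√50) ≈ 0.4243.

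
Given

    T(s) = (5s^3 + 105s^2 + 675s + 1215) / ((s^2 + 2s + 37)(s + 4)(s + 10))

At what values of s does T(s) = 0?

Set the numerator to zero: 5s^3 + 105s^2 + 675s + 1215 = 0, i.e. 5·(s^3 + 21s^2 + 135s + 243) = 0.
Factoring: (s + 3)(s + 9)^2 = 0.

s = -3, -9, -9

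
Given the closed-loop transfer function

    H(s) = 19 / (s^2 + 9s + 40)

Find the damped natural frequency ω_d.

ω_d ≈ 4.444 rad/s

Comparing s^2 + 9s + 40 to s^2 + 2ζωₙs + ωₙ²: ωₙ = √40 ≈ 6.325 rad/s and ζ = 9/(2·√40) ≈ 0.7115.
ζωₙ = 9/2 = 4.5, so ω_d = ωₙ√(1−ζ²) = √(ωₙ² − (ζωₙ)²) = √(40 − 4.5²) = √19.75 ≈ 4.444 rad/s.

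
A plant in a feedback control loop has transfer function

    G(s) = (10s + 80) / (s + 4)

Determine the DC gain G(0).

Set s = 0: G(0) = (80) / (4) = 20.

G(0) = 20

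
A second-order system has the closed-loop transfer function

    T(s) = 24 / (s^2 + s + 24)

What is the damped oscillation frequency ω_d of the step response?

ω_d ≈ 4.873 rad/s

Comparing s^2 + s + 24 to s^2 + 2ζωₙs + ωₙ²: ωₙ = √24 ≈ 4.899 rad/s and ζ = 1/(2·√24) ≈ 0.1021.
ζωₙ = 1/2 = 0.5, so ω_d = ωₙ√(1−ζ²) = √(ωₙ² − (ζωₙ)²) = √(24 − 0.5²) = √23.75 ≈ 4.873 rad/s.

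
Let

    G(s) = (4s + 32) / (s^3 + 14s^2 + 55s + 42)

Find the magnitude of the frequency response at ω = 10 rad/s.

Substitute s = j10: numerator = 32 + j40, denominator = -1358 - j450.
|G(j10)| = |32 + j40| / |-1358 - j450| = 51.225 / 1430.6 ≈ 0.03581.

|G(j10)| ≈ 0.03581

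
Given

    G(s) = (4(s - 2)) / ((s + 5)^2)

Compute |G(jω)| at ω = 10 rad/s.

Substitute s = j10: numerator = -8 + j40, denominator = -75 + j100.
|G(j10)| = |-8 + j40| / |-75 + j100| = 40.792 / 125 ≈ 0.3263.

|G(j10)| ≈ 0.3263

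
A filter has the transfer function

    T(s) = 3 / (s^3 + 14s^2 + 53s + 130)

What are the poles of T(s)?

s = -2 ± 3j, -10

The poles are the roots of the denominator s^3 + 14s^2 + 53s + 130 = 0.
Trying s = -10: the polynomial evaluates to 0, so (s + 10) is a factor.
Dividing out leaves s^2 + 4s + 13 = 0.
The quadratic formula then gives s = -2 ± 3j.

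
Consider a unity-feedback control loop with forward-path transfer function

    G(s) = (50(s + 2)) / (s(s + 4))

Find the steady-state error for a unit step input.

G(s) has one pole at the origin.
This is a Type 1 system; for a step input the steady-state error is zero.

e_ss = 0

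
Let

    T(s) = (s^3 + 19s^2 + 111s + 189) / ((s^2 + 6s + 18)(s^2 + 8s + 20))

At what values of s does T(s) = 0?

s = -9, -3, -7

Set the numerator to zero: s^3 + 19s^2 + 111s + 189 = 0.
Factoring: (s + 9)(s + 3)(s + 7) = 0.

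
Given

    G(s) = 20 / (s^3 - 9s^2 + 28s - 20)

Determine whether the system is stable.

unstable

The denominator s^3 - 9s^2 + 28s - 20 factors as (s - 1)(s^2 - 8s + 20), giving poles at s = 1, 4 ± 2j.
Since the pole(s) at s = 1, 4 + 2j, 4 - 2j lie in the right half-plane, the system is unstable.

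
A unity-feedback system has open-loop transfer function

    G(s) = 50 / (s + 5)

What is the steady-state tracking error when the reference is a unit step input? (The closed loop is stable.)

e_ss = 0.09091

G(s) has no poles at the origin.
This is a Type 0 system. Kp = lim_{s→0} G(s) = 50/5 = 10.
e_ss = 1/(1 + Kp) = 1/(1 + 10) = 1/11 ≈ 0.09091.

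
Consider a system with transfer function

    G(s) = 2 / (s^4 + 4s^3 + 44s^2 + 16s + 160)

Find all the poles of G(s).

The poles are the roots of the denominator s^4 + 4s^3 + 44s^2 + 16s + 160 = 0.
No real roots exist; factor into two real quadratics: (s^2 + 4)(s^2 + 4s + 40) = 0.
Each quadratic gives a conjugate pair via the quadratic formula.

s = 2j, -2j, -2 + 6j, -2 - 6j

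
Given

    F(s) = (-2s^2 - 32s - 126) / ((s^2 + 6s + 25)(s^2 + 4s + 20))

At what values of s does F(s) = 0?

Set the numerator to zero: -2s^2 - 32s - 126 = 0, i.e. -2·(s^2 + 16s + 63) = 0.
Factoring: (s + 7)(s + 9) = 0.

s = -7, -9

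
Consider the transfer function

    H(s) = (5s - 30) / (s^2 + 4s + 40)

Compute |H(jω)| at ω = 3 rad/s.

Substitute s = j3: numerator = -30 + j15, denominator = 31 + j12.
|H(j3)| = |-30 + j15| / |31 + j12| = 33.541 / 33.242 ≈ 1.009.

|H(j3)| ≈ 1.009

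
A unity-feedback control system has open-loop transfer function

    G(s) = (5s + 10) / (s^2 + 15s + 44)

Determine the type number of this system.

Type 0

The denominator has no factor of s at the origin — no free integrator — so this is a Type 0 system.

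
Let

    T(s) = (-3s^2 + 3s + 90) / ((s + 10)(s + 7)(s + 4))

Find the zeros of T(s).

Set the numerator to zero: -3s^2 + 3s + 90 = 0, i.e. -3·(s^2 - s - 30) = 0.
Factoring: (s + 5)(s - 6) = 0.

s = -5, 6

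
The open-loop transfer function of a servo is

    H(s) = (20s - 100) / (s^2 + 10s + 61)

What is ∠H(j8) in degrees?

∠H(j8) ≈ 29.86°

At s = j8: numerator = -100 + j160, denominator = -3 + j80.
∠H = ∠num − ∠den = 122.01° − (92.148°) = 29.86°.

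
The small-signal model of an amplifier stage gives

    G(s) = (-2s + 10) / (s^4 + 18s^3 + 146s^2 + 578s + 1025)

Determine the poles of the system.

The poles are the roots of the denominator s^4 + 18s^3 + 146s^2 + 578s + 1025 = 0.
No real roots exist; factor into two real quadratics: (s^2 + 8s + 25)(s^2 + 10s + 41) = 0.
Each quadratic gives a conjugate pair via the quadratic formula.

s = -4 ± 3j, -5 ± 4j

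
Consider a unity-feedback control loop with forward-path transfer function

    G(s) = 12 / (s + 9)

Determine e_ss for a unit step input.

G(s) has no poles at the origin.
This is a Type 0 system. Kp = lim_{s→0} G(s) = 12/9 = 4/3.
e_ss = 1/(1 + Kp) = 1/(1 + 4/3) = 3/7 ≈ 0.4286.

e_ss = 0.4286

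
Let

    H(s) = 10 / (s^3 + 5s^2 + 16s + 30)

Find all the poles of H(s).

s = -3, -1 + 3j, -1 - 3j

The poles are the roots of the denominator s^3 + 5s^2 + 16s + 30 = 0.
Trying s = -3: the polynomial evaluates to 0, so (s + 3) is a factor.
Dividing out leaves s^2 + 2s + 10 = 0.
The quadratic formula then gives s = -1 ± 3j.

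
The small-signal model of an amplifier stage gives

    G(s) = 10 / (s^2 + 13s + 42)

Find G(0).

Set s = 0: G(0) = (10) / (42) = 5/21.

G(0) = 5/21 ≈ 0.2381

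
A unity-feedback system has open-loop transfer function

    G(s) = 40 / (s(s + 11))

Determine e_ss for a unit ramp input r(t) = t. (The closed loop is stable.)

e_ss = 0.2750

G(s) has one pole at the origin.
This is a Type 1 system. Kv = lim_{s→0} s·G(s) = 40/11.
e_ss = 1/Kv = 1/(40/11) = 11/40 ≈ 0.2750.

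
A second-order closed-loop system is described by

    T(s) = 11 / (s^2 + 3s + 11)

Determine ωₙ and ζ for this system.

Compare the denominator to the standard form s^2 + 2ζωₙs + ωₙ².
ωₙ² = 11, so ωₙ = √11 ≈ 3.317 rad/s.
2ζωₙ = 3, so ζ = 3/(2·√11) ≈ 0.4523.

ωₙ ≈ 3.317 rad/s, ζ ≈ 0.4523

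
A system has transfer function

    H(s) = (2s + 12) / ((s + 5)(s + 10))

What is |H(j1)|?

|H(j1)| ≈ 0.2374

Substitute s = j1: numerator = 12 + j2, denominator = 49 + j15.
|H(j1)| = |12 + j2| / |49 + j15| = 12.166 / 51.245 ≈ 0.2374.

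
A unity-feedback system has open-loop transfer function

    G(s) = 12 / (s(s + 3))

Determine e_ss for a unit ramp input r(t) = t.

G(s) has one pole at the origin.
This is a Type 1 system. Kv = lim_{s→0} s·G(s) = 12/3 = 4.
e_ss = 1/Kv = 1/(4) = 1/4 ≈ 0.2500.

e_ss = 0.2500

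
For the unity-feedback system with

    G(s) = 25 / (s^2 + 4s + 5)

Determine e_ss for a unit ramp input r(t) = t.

e_ss = ∞

G(s) has no poles at the origin.
This is a Type 0 system; Kv = lim_{s→0} s·G(s) = 0, so the steady-state error for a ramp input is infinite.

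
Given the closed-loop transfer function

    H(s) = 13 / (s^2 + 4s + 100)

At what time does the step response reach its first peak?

Comparing s^2 + 4s + 100 to s^2 + 2ζωₙs + ωₙ²: ωₙ = 10 rad/s and ζ = 4/(2·10) = 0.2.
ζωₙ = 4/2 = 2, so ω_d = ωₙ√(1−ζ²) = √(ωₙ² − (ζωₙ)²) = √(100 − 2²) = √96 ≈ 9.798 rad/s.
t_p = π/ω_d = π/9.798 ≈ 0.3206 s.

t_p ≈ 0.3206 s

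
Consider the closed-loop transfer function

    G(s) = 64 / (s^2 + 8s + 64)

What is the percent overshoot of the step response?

%OS ≈ 16.3%

Comparing s^2 + 8s + 64 to s^2 + 2ζωₙs + ωₙ²: ωₙ = 8 rad/s and ζ = 8/(2·8) = 0.5.
%OS = 100·exp(−πζ/√(1−ζ²)) = 100·exp(−π·0.5/√(1−0.5²)) ≈ 16.3%.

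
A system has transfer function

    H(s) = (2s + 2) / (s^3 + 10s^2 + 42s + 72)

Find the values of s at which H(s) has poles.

s = -3 ± 3j, -4

The poles are the roots of the denominator s^3 + 10s^2 + 42s + 72 = 0.
Trying s = -4: the polynomial evaluates to 0, so (s + 4) is a factor.
Dividing out leaves s^2 + 6s + 18 = 0.
The quadratic formula then gives s = -3 ± 3j.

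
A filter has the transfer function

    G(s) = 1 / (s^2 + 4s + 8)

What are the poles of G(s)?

s = -2 ± 2j

The poles are the roots of the denominator s^2 + 4s + 8 = 0.
Using the quadratic formula: s = (-4 ± √(-16))/2 = -2 ± 2j.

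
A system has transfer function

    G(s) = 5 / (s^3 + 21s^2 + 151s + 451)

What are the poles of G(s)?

The poles are the roots of the denominator s^3 + 21s^2 + 151s + 451 = 0.
Trying s = -11: the polynomial evaluates to 0, so (s + 11) is a factor.
Dividing out leaves s^2 + 10s + 41 = 0.
The quadratic formula then gives s = -5 ± 4j.

s = -5 ± 4j, -11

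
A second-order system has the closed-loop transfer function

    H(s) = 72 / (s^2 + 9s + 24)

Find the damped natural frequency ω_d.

ω_d ≈ 1.936 rad/s

Comparing s^2 + 9s + 24 to s^2 + 2ζωₙs + ωₙ²: ωₙ = √24 ≈ 4.899 rad/s and ζ = 9/(2·√24) ≈ 0.9186.
ζωₙ = 9/2 = 4.5, so ω_d = ωₙ√(1−ζ²) = √(ωₙ² − (ζωₙ)²) = √(24 − 4.5²) = √3.75 ≈ 1.936 rad/s.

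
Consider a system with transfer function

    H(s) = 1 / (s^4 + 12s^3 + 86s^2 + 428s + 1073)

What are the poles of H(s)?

s = -5 + 2j, -5 - 2j, -1 + 6j, -1 - 6j

The poles are the roots of the denominator s^4 + 12s^3 + 86s^2 + 428s + 1073 = 0.
No real roots exist; factor into two real quadratics: (s^2 + 10s + 29)(s^2 + 2s + 37) = 0.
Each quadratic gives a conjugate pair via the quadratic formula.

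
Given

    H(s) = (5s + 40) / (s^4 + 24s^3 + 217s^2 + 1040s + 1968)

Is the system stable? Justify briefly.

stable

The denominator s^4 + 24s^3 + 217s^2 + 1040s + 1968 factors as (s + 4)(s^2 + 8s + 41)(s + 12), giving poles at s = -4, -4 ± 5j, -12.
Since all poles lie strictly in the left half-plane, the system is stable.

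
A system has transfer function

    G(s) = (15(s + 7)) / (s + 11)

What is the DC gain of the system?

At s = 0 each factor (s + a) contributes a and each (s^2 + bs + c) contributes c.
G(0) = 15·(7) / ((11)) = 105/11 = 105/11.

G(0) = 105/11 ≈ 9.545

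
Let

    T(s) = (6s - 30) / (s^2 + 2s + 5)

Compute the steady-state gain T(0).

Set s = 0: T(0) = (-30) / (5) = -6.

T(0) = -6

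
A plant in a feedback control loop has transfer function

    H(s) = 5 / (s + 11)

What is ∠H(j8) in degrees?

At s = j8: numerator = 5, denominator = 11 + j8.
∠H = ∠num − ∠den = 0° − (36.027°) = -36.03°.

∠H(j8) ≈ -36.03°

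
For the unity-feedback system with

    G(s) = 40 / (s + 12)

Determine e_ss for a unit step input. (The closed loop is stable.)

e_ss = 0.2308

G(s) has no poles at the origin.
This is a Type 0 system. Kp = lim_{s→0} G(s) = 40/12 = 10/3.
e_ss = 1/(1 + Kp) = 1/(1 + 10/3) = 3/13 ≈ 0.2308.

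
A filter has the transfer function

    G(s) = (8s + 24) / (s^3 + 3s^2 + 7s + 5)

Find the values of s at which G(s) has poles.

The poles are the roots of the denominator s^3 + 3s^2 + 7s + 5 = 0.
Trying s = -1: the polynomial evaluates to 0, so (s + 1) is a factor.
Dividing out leaves s^2 + 2s + 5 = 0.
The quadratic formula then gives s = -1 ± 2j.

s = -1 + 2j, -1 - 2j, -1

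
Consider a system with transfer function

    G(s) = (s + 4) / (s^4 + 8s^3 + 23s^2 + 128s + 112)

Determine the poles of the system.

The poles are the roots of the denominator s^4 + 8s^3 + 23s^2 + 128s + 112 = 0.
Trying s = -7: the polynomial evaluates to 0, so (s + 7) is a factor.
Dividing out leaves s^3 + s^2 + 16s + 16 = 0.
This factors further as (s^2 + 16)(s + 1) = 0.

s = ±4j, -7, -1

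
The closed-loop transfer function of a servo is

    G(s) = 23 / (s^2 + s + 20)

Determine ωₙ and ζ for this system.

Compare the denominator to the standard form s^2 + 2ζωₙs + ωₙ².
ωₙ² = 20, so ωₙ = √20 ≈ 4.472 rad/s.
2ζωₙ = 1, so ζ = 1/(2·√20) ≈ 0.1118.
With ζ = 0.1118 the response is underdamped.

ωₙ ≈ 4.472 rad/s, ζ ≈ 0.1118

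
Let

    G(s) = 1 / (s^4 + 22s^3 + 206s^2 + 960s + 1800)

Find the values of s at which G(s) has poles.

s = -5 + 5j, -5 - 5j, -6, -6

The poles are the roots of the denominator s^4 + 22s^3 + 206s^2 + 960s + 1800 = 0.
Trying s = -6: the polynomial evaluates to 0, so (s + 6) is a factor.
Dividing out leaves s^3 + 16s^2 + 110s + 300 = 0.
This factors further as (s^2 + 10s + 50)(s + 6) = 0.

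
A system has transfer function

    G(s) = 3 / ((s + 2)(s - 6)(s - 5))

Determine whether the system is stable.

The poles can be read from the denominator factors: s = -2, 6, 5.
Since the pole(s) at s = 6, 5 lie in the right half-plane, the system is unstable.

unstable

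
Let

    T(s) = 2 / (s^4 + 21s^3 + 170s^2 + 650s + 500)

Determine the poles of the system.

The poles are the roots of the denominator s^4 + 21s^3 + 170s^2 + 650s + 500 = 0.
Trying s = -10: the polynomial evaluates to 0, so (s + 10) is a factor.
Dividing out leaves s^3 + 11s^2 + 60s + 50 = 0.
This factors further as (s^2 + 10s + 50)(s + 1) = 0.

s = -5 + 5j, -5 - 5j, -10, -1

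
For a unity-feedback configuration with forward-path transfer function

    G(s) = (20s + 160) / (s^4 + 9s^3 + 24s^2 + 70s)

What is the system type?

Factor s from the denominator: s^4 + 9s^3 + 24s^2 + 70s = s·(s^3 + 9s^2 + 24s + 70).
There is 1 pole at the origin, so the system is Type 1.

Type 1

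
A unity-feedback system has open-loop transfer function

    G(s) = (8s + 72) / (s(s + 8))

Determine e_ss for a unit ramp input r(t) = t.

G(s) has one pole at the origin.
This is a Type 1 system. Kv = lim_{s→0} s·G(s) = 72/8 = 9.
e_ss = 1/Kv = 1/(9) = 1/9 ≈ 0.1111.

e_ss = 0.1111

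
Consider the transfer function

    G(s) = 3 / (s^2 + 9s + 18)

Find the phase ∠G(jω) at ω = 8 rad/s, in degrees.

∠G(j8) ≈ -122.6°

At s = j8: numerator = 3, denominator = -46 + j72.
∠G = ∠num − ∠den = 0° − (122.57°) = -122.6°.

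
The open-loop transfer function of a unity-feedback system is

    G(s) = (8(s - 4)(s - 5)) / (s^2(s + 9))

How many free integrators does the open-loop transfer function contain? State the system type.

Type 2

The denominator has 2 factors of s at the origin (free integrators), so this is a Type 2 system.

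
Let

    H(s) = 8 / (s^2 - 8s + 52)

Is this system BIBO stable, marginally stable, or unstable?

The denominator s^2 - 8s + 52 factors as (s^2 - 8s + 52), giving poles at s = 4 + 6j, 4 - 6j.
Since the pole(s) at s = 4 ± 6j lie in the right half-plane, the system is unstable.

unstable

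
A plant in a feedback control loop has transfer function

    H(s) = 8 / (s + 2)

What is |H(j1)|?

Substitute s = j1: numerator = 8, denominator = 2 + j1.
|H(j1)| = |8| / |2 + j1| = 8 / 2.2361 ≈ 3.578.

|H(j1)| ≈ 3.578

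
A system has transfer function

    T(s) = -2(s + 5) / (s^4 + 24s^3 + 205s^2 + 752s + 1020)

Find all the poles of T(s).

s = -4 + j, -4 - j, -10, -6

The poles are the roots of the denominator s^4 + 24s^3 + 205s^2 + 752s + 1020 = 0.
Trying s = -10: the polynomial evaluates to 0, so (s + 10) is a factor.
Dividing out leaves s^3 + 14s^2 + 65s + 102 = 0.
This factors further as (s^2 + 8s + 17)(s + 6) = 0.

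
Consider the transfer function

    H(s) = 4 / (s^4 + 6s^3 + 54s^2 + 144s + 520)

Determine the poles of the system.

The poles are the roots of the denominator s^4 + 6s^3 + 54s^2 + 144s + 520 = 0.
No real roots exist; factor into two real quadratics: (s^2 + 4s + 20)(s^2 + 2s + 26) = 0.
Each quadratic gives a conjugate pair via the quadratic formula.

s = -2 + 4j, -2 - 4j, -1 + 5j, -1 - 5j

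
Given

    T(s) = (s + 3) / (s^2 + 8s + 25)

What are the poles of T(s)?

s = -4 ± 3j

The poles are the roots of the denominator s^2 + 8s + 25 = 0.
Using the quadratic formula: s = (-8 ± √(-36))/2 = -4 ± 3j.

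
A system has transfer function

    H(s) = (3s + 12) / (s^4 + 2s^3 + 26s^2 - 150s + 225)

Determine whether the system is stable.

unstable

The denominator s^4 + 2s^3 + 26s^2 - 150s + 225 factors as (s^2 + 6s + 45)(s^2 - 4s + 5), giving poles at s = -3 ± 6j, 2 ± j.
Since the pole(s) at s = 2 ± j lie in the right half-plane, the system is unstable.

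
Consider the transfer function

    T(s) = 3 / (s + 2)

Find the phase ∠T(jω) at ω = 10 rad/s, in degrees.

∠T(j10) ≈ -78.69°

At s = j10: numerator = 3, denominator = 2 + j10.
∠T = ∠num − ∠den = 0° − (78.690°) = -78.69°.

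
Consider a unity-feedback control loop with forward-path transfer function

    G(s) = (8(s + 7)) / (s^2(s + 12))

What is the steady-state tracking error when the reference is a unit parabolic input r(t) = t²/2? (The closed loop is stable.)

G(s) has 2 poles at the origin.
This is a Type 2 system. Ka = lim_{s→0} s^2·G(s) = 56/12 = 14/3.
e_ss = 1/Ka = 1/(14/3) = 3/14 ≈ 0.2143.

e_ss = 0.2143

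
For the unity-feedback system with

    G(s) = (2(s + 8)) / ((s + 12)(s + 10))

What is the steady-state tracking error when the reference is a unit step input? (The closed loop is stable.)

e_ss = 0.8824

G(s) has no poles at the origin.
This is a Type 0 system. Kp = lim_{s→0} G(s) = 16/120 = 2/15.
e_ss = 1/(1 + Kp) = 1/(1 + 2/15) = 15/17 ≈ 0.8824.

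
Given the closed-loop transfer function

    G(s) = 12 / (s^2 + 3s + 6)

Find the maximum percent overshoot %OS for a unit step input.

%OS ≈ 8.77%

Comparing s^2 + 3s + 6 to s^2 + 2ζωₙs + ωₙ²: ωₙ = √6 ≈ 2.449 rad/s and ζ = 3/(2·√6) ≈ 0.6124.
%OS = 100·exp(−πζ/√(1−ζ²)) = 100·exp(−π·0.6124/√(1−0.6124²)) ≈ 8.77%.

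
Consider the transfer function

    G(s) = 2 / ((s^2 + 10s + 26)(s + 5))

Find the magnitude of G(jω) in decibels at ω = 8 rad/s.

Substitute s = j8: numerator = 2, denominator = -830 + j96.
|G(j8)| = |2| / |-830 + j96| = 2 / 835.53 ≈ 0.002394.
In decibels: 20·log₁₀(0.002394) ≈ -52.4 dB.

|G(j8)|_dB ≈ -52.4 dB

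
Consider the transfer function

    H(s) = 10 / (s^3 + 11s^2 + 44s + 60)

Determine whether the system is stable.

stable

The denominator s^3 + 11s^2 + 44s + 60 factors as (s + 3)(s^2 + 8s + 20), giving poles at s = -3, -4 + 2j, -4 - 2j.
Since all poles lie strictly in the left half-plane, the system is stable.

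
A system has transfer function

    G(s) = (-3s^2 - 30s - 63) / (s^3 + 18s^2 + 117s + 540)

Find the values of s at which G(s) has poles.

The poles are the roots of the denominator s^3 + 18s^2 + 117s + 540 = 0.
Trying s = -12: the polynomial evaluates to 0, so (s + 12) is a factor.
Dividing out leaves s^2 + 6s + 45 = 0.
The quadratic formula then gives s = -3 ± 6j.

s = -3 + 6j, -3 - 6j, -12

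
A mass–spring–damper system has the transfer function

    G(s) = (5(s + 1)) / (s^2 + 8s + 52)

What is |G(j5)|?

|G(j5)| ≈ 0.5283

Substitute s = j5: numerator = 5 + j25, denominator = 27 + j40.
|G(j5)| = |5 + j25| / |27 + j40| = 25.495 / 48.260 ≈ 0.5283.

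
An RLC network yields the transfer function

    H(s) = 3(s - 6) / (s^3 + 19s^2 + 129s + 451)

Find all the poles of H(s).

The poles are the roots of the denominator s^3 + 19s^2 + 129s + 451 = 0.
Trying s = -11: the polynomial evaluates to 0, so (s + 11) is a factor.
Dividing out leaves s^2 + 8s + 41 = 0.
The quadratic formula then gives s = -4 ± 5j.

s = -4 + 5j, -4 - 5j, -11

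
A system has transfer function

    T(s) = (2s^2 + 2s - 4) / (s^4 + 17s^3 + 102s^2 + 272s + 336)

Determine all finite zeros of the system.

s = 1, -2

Set the numerator to zero: 2s^2 + 2s - 4 = 0, i.e. 2·(s^2 + s - 2) = 0.
Factoring: (s - 1)(s + 2) = 0.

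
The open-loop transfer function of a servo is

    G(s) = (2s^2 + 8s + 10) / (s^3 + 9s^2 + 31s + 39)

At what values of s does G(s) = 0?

Set the numerator to zero: 2s^2 + 8s + 10 = 0, i.e. 2·(s^2 + 4s + 5) = 0.
Factoring: (s^2 + 4s + 5) = 0.

s = -2 + j, -2 - j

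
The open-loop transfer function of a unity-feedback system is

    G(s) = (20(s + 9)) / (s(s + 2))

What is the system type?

Type 1

The denominator has 1 factor of s at the origin (free integrator), so this is a Type 1 system.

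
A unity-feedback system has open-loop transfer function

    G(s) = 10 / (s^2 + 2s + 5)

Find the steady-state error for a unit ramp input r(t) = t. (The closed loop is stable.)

G(s) has no poles at the origin.
This is a Type 0 system; Kv = lim_{s→0} s·G(s) = 0, so the steady-state error for a ramp input is infinite.

e_ss = ∞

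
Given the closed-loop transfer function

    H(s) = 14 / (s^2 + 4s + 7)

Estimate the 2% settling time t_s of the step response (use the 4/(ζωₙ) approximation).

Comparing s^2 + 4s + 7 to s^2 + 2ζωₙs + ωₙ²: ωₙ = √7 ≈ 2.646 rad/s and ζ = 4/(2·√7) ≈ 0.7559.
ζωₙ = 4/2 = 2, so t_s ≈ 4/(ζωₙ) = 4/2 = 2 s.

t_s ≈ 2 s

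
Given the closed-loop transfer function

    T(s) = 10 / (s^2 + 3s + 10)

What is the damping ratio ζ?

ζ ≈ 0.4743

Compare the denominator to the standard form s^2 + 2ζωₙs + ωₙ².
ωₙ² = 10, so ωₙ = √10 ≈ 3.162 rad/s.
2ζωₙ = 3, so ζ = 3/(2·√10) ≈ 0.4743.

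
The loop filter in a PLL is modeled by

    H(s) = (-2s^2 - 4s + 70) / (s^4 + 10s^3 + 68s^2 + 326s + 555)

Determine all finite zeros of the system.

Set the numerator to zero: -2s^2 - 4s + 70 = 0, i.e. -2·(s^2 + 2s - 35) = 0.
Factoring: (s + 7)(s - 5) = 0.

s = -7, 5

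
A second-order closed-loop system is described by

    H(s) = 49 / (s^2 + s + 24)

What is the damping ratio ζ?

Compare the denominator to the standard form s^2 + 2ζωₙs + ωₙ².
ωₙ² = 24, so ωₙ = √24 ≈ 4.899 rad/s.
2ζωₙ = 1, so ζ = 1/(2·√24) ≈ 0.1021.
With ζ = 0.1021 the response is underdamped.

ζ ≈ 0.1021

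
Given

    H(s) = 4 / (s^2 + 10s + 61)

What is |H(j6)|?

|H(j6)| ≈ 0.06154

Substitute s = j6: numerator = 4, denominator = 25 + j60.
|H(j6)| = |4| / |25 + j60| = 4 / 65 ≈ 0.06154.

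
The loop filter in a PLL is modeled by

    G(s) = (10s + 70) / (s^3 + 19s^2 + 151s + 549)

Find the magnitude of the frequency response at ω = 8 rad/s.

|G(j8)| ≈ 0.1103

Substitute s = j8: numerator = 70 + j80, denominator = -667 + j696.
|G(j8)| = |70 + j80| / |-667 + j696| = 106.30 / 964.00 ≈ 0.1103.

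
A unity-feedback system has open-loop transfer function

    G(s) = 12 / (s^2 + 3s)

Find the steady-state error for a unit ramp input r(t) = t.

G(s) has one pole at the origin.
This is a Type 1 system. Kv = lim_{s→0} s·G(s) = 12/3 = 4.
e_ss = 1/Kv = 1/(4) = 1/4 ≈ 0.2500.

e_ss = 0.2500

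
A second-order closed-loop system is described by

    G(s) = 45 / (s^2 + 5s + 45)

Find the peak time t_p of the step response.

Comparing s^2 + 5s + 45 to s^2 + 2ζωₙs + ωₙ²: ωₙ = √45 ≈ 6.708 rad/s and ζ = 5/(2·√45) ≈ 0.3727.
ζωₙ = 5/2 = 2.5, so ω_d = ωₙ√(1−ζ²) = √(ωₙ² − (ζωₙ)²) = √(45 − 2.5²) = √38.75 ≈ 6.225 rad/s.
t_p = π/ω_d = π/6.225 ≈ 0.5047 s.

t_p ≈ 0.5047 s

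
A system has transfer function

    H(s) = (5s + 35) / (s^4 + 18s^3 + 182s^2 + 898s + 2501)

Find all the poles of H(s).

s = -4 + 5j, -4 - 5j, -5 + 6j, -5 - 6j

The poles are the roots of the denominator s^4 + 18s^3 + 182s^2 + 898s + 2501 = 0.
No real roots exist; factor into two real quadratics: (s^2 + 8s + 41)(s^2 + 10s + 61) = 0.
Each quadratic gives a conjugate pair via the quadratic formula.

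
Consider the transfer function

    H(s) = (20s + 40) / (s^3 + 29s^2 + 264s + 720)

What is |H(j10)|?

Substitute s = j10: numerator = 40 + j200, denominator = -2180 + j1640.
|H(j10)| = |40 + j200| / |-2180 + j1640| = 203.96 / 2728.0 ≈ 0.07477.

|H(j10)| ≈ 0.07477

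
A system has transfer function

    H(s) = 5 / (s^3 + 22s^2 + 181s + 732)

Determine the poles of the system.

The poles are the roots of the denominator s^3 + 22s^2 + 181s + 732 = 0.
Trying s = -12: the polynomial evaluates to 0, so (s + 12) is a factor.
Dividing out leaves s^2 + 10s + 61 = 0.
The quadratic formula then gives s = -5 ± 6j.

s = -5 + 6j, -5 - 6j, -12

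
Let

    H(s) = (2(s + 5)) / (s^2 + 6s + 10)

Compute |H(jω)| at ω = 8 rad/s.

|H(j8)| ≈ 0.2611

Substitute s = j8: numerator = 10 + j16, denominator = -54 + j48.
|H(j8)| = |10 + j16| / |-54 + j48| = 18.868 / 72.250 ≈ 0.2611.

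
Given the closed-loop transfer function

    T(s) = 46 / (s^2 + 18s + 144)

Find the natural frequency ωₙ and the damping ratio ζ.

Compare the denominator to the standard form s^2 + 2ζωₙs + ωₙ².
ωₙ² = 144, so ωₙ = 12 rad/s.
2ζωₙ = 18, so ζ = 18/(2·12) = 0.75.

ωₙ = 12 rad/s, ζ = 0.75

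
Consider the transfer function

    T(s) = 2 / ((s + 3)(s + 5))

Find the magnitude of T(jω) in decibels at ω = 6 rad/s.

|T(j6)|_dB ≈ -28.4 dB

Substitute s = j6: numerator = 2, denominator = -21 + j48.
|T(j6)| = |2| / |-21 + j48| = 2 / 52.393 ≈ 0.03817.
In decibels: 20·log₁₀(0.03817) ≈ -28.4 dB.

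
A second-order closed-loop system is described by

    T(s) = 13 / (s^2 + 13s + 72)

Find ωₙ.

ωₙ ≈ 8.485 rad/s

Compare the denominator to the standard form s^2 + 2ζωₙs + ωₙ².
ωₙ² = 72, so ωₙ = √72 ≈ 8.485 rad/s.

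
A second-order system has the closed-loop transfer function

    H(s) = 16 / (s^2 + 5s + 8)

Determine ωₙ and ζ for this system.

Compare the denominator to the standard form s^2 + 2ζωₙs + ωₙ².
ωₙ² = 8, so ωₙ = √8 ≈ 2.828 rad/s.
2ζωₙ = 5, so ζ = 5/(2·√8) ≈ 0.8839.

ωₙ ≈ 2.828 rad/s, ζ ≈ 0.8839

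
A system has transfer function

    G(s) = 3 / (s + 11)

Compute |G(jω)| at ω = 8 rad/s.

|G(j8)| ≈ 0.2206

Substitute s = j8: numerator = 3, denominator = 11 + j8.
|G(j8)| = |3| / |11 + j8| = 3 / 13.601 ≈ 0.2206.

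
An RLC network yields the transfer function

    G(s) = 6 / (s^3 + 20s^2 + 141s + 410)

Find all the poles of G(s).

s = -5 + 4j, -5 - 4j, -10

The poles are the roots of the denominator s^3 + 20s^2 + 141s + 410 = 0.
Trying s = -10: the polynomial evaluates to 0, so (s + 10) is a factor.
Dividing out leaves s^2 + 10s + 41 = 0.
The quadratic formula then gives s = -5 ± 4j.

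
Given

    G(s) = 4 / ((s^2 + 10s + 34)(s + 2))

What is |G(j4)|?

Substitute s = j4: numerator = 4, denominator = -124 + j152.
|G(j4)| = |4| / |-124 + j152| = 4 / 196.16 ≈ 0.02039.

|G(j4)| ≈ 0.02039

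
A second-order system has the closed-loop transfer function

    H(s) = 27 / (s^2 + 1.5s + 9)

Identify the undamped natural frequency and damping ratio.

Compare the denominator to the standard form s^2 + 2ζωₙs + ωₙ².
ωₙ² = 9, so ωₙ = 3 rad/s.
2ζωₙ = 1.5, so ζ = 1.5/(2·3) = 0.25.
With ζ = 0.25 the response is underdamped.

ωₙ = 3 rad/s, ζ = 0.25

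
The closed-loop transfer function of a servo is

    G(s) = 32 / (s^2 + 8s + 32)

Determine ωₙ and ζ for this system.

ωₙ ≈ 5.657 rad/s, ζ ≈ 0.7071

Compare the denominator to the standard form s^2 + 2ζωₙs + ωₙ².
ωₙ² = 32, so ωₙ = √32 ≈ 5.657 rad/s.
2ζωₙ = 8, so ζ = 8/(2·√32) ≈ 0.7071.
With ζ = 0.7071 the response is underdamped.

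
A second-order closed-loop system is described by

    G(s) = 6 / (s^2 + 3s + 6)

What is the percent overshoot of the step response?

Comparing s^2 + 3s + 6 to s^2 + 2ζωₙs + ωₙ²: ωₙ = √6 ≈ 2.449 rad/s and ζ = 3/(2·√6) ≈ 0.6124.
%OS = 100·exp(−πζ/√(1−ζ²)) = 100·exp(−π·0.6124/√(1−0.6124²)) ≈ 8.77%.

%OS ≈ 8.77%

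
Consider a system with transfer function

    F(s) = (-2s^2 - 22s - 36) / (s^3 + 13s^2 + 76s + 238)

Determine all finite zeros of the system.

Set the numerator to zero: -2s^2 - 22s - 36 = 0, i.e. -2·(s^2 + 11s + 18) = 0.
Factoring: (s + 2)(s + 9) = 0.

s = -2, -9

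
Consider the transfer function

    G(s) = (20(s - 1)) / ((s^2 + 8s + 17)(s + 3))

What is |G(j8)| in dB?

|G(j8)|_dB ≈ -12.5 dB

Substitute s = j8: numerator = -20 + j160, denominator = -653 - j184.
|G(j8)| = |-20 + j160| / |-653 - j184| = 161.25 / 678.43 ≈ 0.2377.
In decibels: 20·log₁₀(0.2377) ≈ -12.5 dB.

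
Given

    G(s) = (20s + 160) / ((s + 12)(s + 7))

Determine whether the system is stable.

The poles can be read from the denominator factors: s = -12, -7.
Since all poles lie strictly in the left half-plane, the system is stable.

stable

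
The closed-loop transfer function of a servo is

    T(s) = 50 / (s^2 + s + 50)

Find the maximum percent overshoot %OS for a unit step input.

%OS ≈ 80.0%

Comparing s^2 + s + 50 to s^2 + 2ζωₙs + ωₙ²: ωₙ = √50 ≈ 7.071 rad/s and ζ = 1/(2·√50) ≈ 0.07071.
%OS = 100·exp(−πζ/√(1−ζ²)) = 100·exp(−π·0.07071/√(1−0.07071²)) ≈ 80.0%.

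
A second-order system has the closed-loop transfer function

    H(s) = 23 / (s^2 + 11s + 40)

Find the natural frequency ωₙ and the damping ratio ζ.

ωₙ ≈ 6.325 rad/s, ζ ≈ 0.8696

Compare the denominator to the standard form s^2 + 2ζωₙs + ωₙ².
ωₙ² = 40, so ωₙ = √40 ≈ 6.325 rad/s.
2ζωₙ = 11, so ζ = 11/(2·√40) ≈ 0.8696.
With ζ = 0.8696 the response is underdamped.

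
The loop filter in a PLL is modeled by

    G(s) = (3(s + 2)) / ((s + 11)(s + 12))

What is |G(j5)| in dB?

Substitute s = j5: numerator = 6 + j15, denominator = 107 + j115.
|G(j5)| = |6 + j15| / |107 + j115| = 16.155 / 157.08 ≈ 0.1028.
In decibels: 20·log₁₀(0.1028) ≈ -19.8 dB.

|G(j5)|_dB ≈ -19.8 dB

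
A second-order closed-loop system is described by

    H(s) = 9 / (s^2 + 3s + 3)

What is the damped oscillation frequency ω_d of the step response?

ω_d ≈ 0.8660 rad/s

Comparing s^2 + 3s + 3 to s^2 + 2ζωₙs + ωₙ²: ωₙ = √3 ≈ 1.732 rad/s and ζ = 3/(2·√3) ≈ 0.8660.
ζωₙ = 3/2 = 1.5, so ω_d = ωₙ√(1−ζ²) = √(ωₙ² − (ζωₙ)²) = √(3 − 1.5²) = √0.75 ≈ 0.8660 rad/s.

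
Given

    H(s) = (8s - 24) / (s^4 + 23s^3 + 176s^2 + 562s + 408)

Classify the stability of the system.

The denominator s^4 + 23s^3 + 176s^2 + 562s + 408 factors as (s + 12)(s + 1)(s^2 + 10s + 34), giving poles at s = -12, -1, -5 + 3j, -5 - 3j.
Since all poles lie strictly in the left half-plane, the system is stable.

stable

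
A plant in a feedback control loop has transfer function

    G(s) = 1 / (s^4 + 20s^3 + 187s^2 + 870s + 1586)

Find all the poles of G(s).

s = -5 ± 6j, -5 ± j

The poles are the roots of the denominator s^4 + 20s^3 + 187s^2 + 870s + 1586 = 0.
No real roots exist; factor into two real quadratics: (s^2 + 10s + 61)(s^2 + 10s + 26) = 0.
Each quadratic gives a conjugate pair via the quadratic formula.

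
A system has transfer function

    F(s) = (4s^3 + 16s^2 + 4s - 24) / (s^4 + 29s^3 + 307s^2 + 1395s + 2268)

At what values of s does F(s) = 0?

s = -2, 1, -3

Set the numerator to zero: 4s^3 + 16s^2 + 4s - 24 = 0, i.e. 4·(s^3 + 4s^2 + s - 6) = 0.
Factoring: (s + 2)(s - 1)(s + 3) = 0.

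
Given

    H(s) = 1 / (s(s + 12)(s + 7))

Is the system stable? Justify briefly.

marginally stable

The poles can be read from the denominator factors: s = 0, -12, -7.
Since the simple pole(s) at s = 0 lie on the jω-axis with none in the right half-plane, the system is marginally stable.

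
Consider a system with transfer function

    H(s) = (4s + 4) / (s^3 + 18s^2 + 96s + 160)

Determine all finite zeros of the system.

Set the numerator to zero: 4s + 4 = 0, i.e. 4·(s + 1) = 0.
So s = -1.

s = -1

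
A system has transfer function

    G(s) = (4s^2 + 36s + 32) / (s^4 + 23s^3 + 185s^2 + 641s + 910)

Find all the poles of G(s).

The poles are the roots of the denominator s^4 + 23s^3 + 185s^2 + 641s + 910 = 0.
Trying s = -7: the polynomial evaluates to 0, so (s + 7) is a factor.
Dividing out leaves s^3 + 16s^2 + 73s + 130 = 0.
This factors further as (s + 10)(s^2 + 6s + 13) = 0.

s = -7, -10, -3 ± 2j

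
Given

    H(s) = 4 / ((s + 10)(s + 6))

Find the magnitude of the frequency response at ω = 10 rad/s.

Substitute s = j10: numerator = 4, denominator = -40 + j160.
|H(j10)| = |4| / |-40 + j160| = 4 / 164.92 ≈ 0.02425.

|H(j10)| ≈ 0.02425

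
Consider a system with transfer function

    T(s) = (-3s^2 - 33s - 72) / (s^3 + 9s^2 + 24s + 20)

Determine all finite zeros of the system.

Set the numerator to zero: -3s^2 - 33s - 72 = 0, i.e. -3·(s^2 + 11s + 24) = 0.
Factoring: (s + 8)(s + 3) = 0.

s = -8, -3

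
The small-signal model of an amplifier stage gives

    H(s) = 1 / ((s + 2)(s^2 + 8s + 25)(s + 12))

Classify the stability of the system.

stable

The poles can be read from the denominator factors: s = -2, -4 + 3j, -4 - 3j, -12.
Since all poles lie strictly in the left half-plane, the system is stable.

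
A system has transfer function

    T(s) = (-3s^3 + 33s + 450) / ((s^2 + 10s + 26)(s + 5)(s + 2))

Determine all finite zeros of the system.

s = 6, -3 ± 4j

Set the numerator to zero: -3s^3 + 33s + 450 = 0, i.e. -3·(s^3 - 11s - 150) = 0.
Factoring: (s - 6)(s^2 + 6s + 25) = 0.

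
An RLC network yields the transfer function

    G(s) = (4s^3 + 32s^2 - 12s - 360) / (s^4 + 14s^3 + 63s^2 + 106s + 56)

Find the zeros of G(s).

s = -5, 3, -6

Set the numerator to zero: 4s^3 + 32s^2 - 12s - 360 = 0, i.e. 4·(s^3 + 8s^2 - 3s - 90) = 0.
Factoring: (s + 5)(s - 3)(s + 6) = 0.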